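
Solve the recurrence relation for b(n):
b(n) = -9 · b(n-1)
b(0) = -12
Pure geometric recurrence with ratio -9.
By induction b(n) = b(0) · (-9)^n = - 12 \left(-9\right)^{n}.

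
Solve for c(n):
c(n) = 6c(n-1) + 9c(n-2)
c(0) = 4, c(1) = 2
Characteristic equation: x² - 6x - 9 = 0.
Discriminant Δ = (6)² + 4·(9) = 72.
Roots r₁,₂ = (6 ± √72)/2, so r₁ = 3 + 3 \sqrt{2}, r₂ = 3 - 3 \sqrt{2}.
General solution: c(n) = A·r₁^n + B·r₂^n.
From the initial conditions, A + B = 4 and r₁A + r₂B = 2.
Since r₁ - r₂ = √72: A = (2 - (4)r₂)/√72 = 2 - \frac{5 \sqrt{2}}{6}, and B = 4 - A = \frac{5 \sqrt{2}}{6} + 2.
So c(n) = \left(2 - \frac{5 \sqrt{2}}{6}\right)\left(3 + 3 \sqrt{2}\right)^n + \left(\frac{5 \sqrt{2}}{6} + 2\right)\left(3 - 3 \sqrt{2}\right)^n.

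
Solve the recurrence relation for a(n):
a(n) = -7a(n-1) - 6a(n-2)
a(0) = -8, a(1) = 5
Characteristic equation: x² + 7x + 6 = 0, which factors as (x - (-6))(x - (-1)) = 0.
Roots r₁ = -6, r₂ = -1 (distinct).
General solution: a(n) = A·(-6)^n + B·(-1)^n.
From a(0) = -8: A + B = -8.
From a(1) = 5: -6A - B = 5.
Solving: A = \frac{3}{5}, B = - \frac{43}{5}.
So a(n) = - \frac{43 \left(-1\right)^{n}}{5} + \frac{3 \left(-6\right)^{n}}{5}.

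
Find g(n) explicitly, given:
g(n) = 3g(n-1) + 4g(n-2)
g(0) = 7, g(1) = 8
Characteristic equation: x² - 3x - 4 = 0, which factors as (x - (-1))(x - (4)) = 0.
Roots r₁ = -1, r₂ = 4 (distinct).
General solution: g(n) = A·(-1)^n + B·(4)^n.
From g(0) = 7: A + B = 7.
From g(1) = 8: -A + 4B = 8.
Solving: A = 4, B = 3.
So g(n) = 4 \left(-1\right)^{n} + 3 \cdot 4^{n}.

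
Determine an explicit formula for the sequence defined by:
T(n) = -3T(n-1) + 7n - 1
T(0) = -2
First-order linear with linear forcing.
Homogeneous solution: T_h(n) = A·(-3)^n.
Try particular T_p(n) = pn + q. Substituting:
  pn + q = -3(p(n-1) + q) + 7n - 1.
Matching the n-coefficient: p = -3p + 7 ⇒ p = \frac{7}{4}.
Matching constants: q = 3p - 3q - 1 ⇒ q = \frac{17}{16}.
General: T(n) = A·(-3)^n + \frac{7 n}{4} + \frac{17}{16}.
Apply T(0) = -2: A + \frac{17}{16} = -2 ⇒ A = - \frac{49}{16}.
So T(n) = - \frac{49 \left(-3\right)^{n}}{16} + \frac{7 n}{4} + \frac{17}{16}.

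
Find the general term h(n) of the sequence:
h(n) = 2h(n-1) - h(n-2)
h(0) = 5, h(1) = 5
Characteristic equation: x² - 2x + 1 = 0, which is (x - (1))².
Repeated root r = 1.
General solution: h(n) = (A + Bn)·(1)^n.
From h(0) = 5: A = 5.
From h(1) = 5: (A + B)·(1) = 5 ⇒ B = 0.
So h(n) = \left(5\right) \cdot (1)^n.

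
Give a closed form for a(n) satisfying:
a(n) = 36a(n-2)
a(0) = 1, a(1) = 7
Characteristic equation: x² - 36 = 0, which factors as (x - (-6))(x - (6)) = 0.
Roots r₁ = -6, r₂ = 6 (distinct).
General solution: a(n) = A·(-6)^n + B·(6)^n.
From a(0) = 1: A + B = 1.
From a(1) = 7: -6A + 6B = 7.
Solving: A = - \frac{1}{12}, B = \frac{13}{12}.
So a(n) = - \frac{\left(-6\right)^{n}}{12} + \frac{13 \cdot 6^{n}}{12}.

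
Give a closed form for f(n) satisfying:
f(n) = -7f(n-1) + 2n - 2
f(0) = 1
First-order linear with linear forcing.
Homogeneous solution: f_h(n) = A·(-7)^n.
Try particular f_p(n) = pn + q. Substituting:
  pn + q = -7(p(n-1) + q) + 2n - 2.
Matching the n-coefficient: p = -7p + 2 ⇒ p = \frac{1}{4}.
Matching constants: q = 7p - 7q - 2 ⇒ q = - \frac{1}{32}.
General: f(n) = A·(-7)^n + \frac{n}{4} - \frac{1}{32}.
Apply f(0) = 1: A - \frac{1}{32} = 1 ⇒ A = \frac{33}{32}.
So f(n) = \frac{33 \left(-7\right)^{n}}{32} + \frac{n}{4} - \frac{1}{32}.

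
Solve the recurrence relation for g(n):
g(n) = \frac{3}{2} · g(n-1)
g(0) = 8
Pure geometric recurrence with ratio \frac{3}{2}.
By induction g(n) = g(0) · (\frac{3}{2})^n = 8 \left(\frac{3}{2}\right)^{n}.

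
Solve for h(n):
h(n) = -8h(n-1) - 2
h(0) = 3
First-order linear non-homogeneous.
Homogeneous solution: h_h(n) = A·(-8)^n.
Try constant particular solution h_p = K: K = -8K - 2 ⇒ K = - \frac{2}{9}.
General: h(n) = A·(-8)^n - \frac{2}{9}.
Apply h(0) = 3: A - \frac{2}{9} = 3 ⇒ A = \frac{29}{9}.
So h(n) = \frac{29 \left(-8\right)^{n}}{9} - \frac{2}{9}.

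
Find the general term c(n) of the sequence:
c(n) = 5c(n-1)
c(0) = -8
This is a homogeneous first-order recurrence with ratio 5.
By induction c(n) = c(0) · (5)^n = - 8 \cdot 5^{n}.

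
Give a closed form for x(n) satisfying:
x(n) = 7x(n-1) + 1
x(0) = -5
First-order linear non-homogeneous.
Homogeneous solution: x_h(n) = A·(7)^n.
Try constant particular solution x_p = K: K = 7K + 1 ⇒ K = - \frac{1}{6}.
General: x(n) = A·(7)^n - \frac{1}{6}.
Apply x(0) = -5: A - \frac{1}{6} = -5 ⇒ A = - \frac{29}{6}.
So x(n) = - \frac{29 \cdot 7^{n}}{6} - \frac{1}{6}.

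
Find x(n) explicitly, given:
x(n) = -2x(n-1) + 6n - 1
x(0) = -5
First-order linear with linear forcing.
Homogeneous solution: x_h(n) = A·(-2)^n.
Try particular x_p(n) = pn + q. Substituting:
  pn + q = -2(p(n-1) + q) + 6n - 1.
Matching the n-coefficient: p = -2p + 6 ⇒ p = 2.
Matching constants: q = 2p - 2q - 1 ⇒ q = 1.
General: x(n) = A·(-2)^n + 2 n + 1.
Apply x(0) = -5: A + 1 = -5 ⇒ A = -6.
So x(n) = - 6 \left(-2\right)^{n} + 2 n + 1.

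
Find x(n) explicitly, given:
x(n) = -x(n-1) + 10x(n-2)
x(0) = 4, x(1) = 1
Characteristic equation: x² + x - 10 = 0.
Discriminant Δ = (-1)² + 4·(10) = 41.
Roots r₁,₂ = (-1 ± √41)/2, so r₁ = - \frac{1}{2} + \frac{\sqrt{41}}{2}, r₂ = - \frac{\sqrt{41}}{2} - \frac{1}{2}.
General solution: x(n) = A·r₁^n + B·r₂^n.
From the initial conditions, A + B = 4 and r₁A + r₂B = 1.
Since r₁ - r₂ = √41: A = (1 - (4)r₂)/√41 = \frac{3 \sqrt{41}}{41} + 2, and B = 4 - A = 2 - \frac{3 \sqrt{41}}{41}.
So x(n) = \left(\frac{3 \sqrt{41}}{41} + 2\right)\left(- \frac{1}{2} + \frac{\sqrt{41}}{2}\right)^n + \left(2 - \frac{3 \sqrt{41}}{41}\right)\left(- \frac{\sqrt{41}}{2} - \frac{1}{2}\right)^n.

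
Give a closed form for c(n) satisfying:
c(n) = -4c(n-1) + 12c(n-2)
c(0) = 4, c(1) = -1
Characteristic equation: x² + 4x - 12 = 0, which factors as (x - (2))(x - (-6)) = 0.
Roots r₁ = 2, r₂ = -6 (distinct).
General solution: c(n) = A·(2)^n + B·(-6)^n.
From c(0) = 4: A + B = 4.
From c(1) = -1: 2A - 6B = -1.
Solving: A = \frac{23}{8}, B = \frac{9}{8}.
So c(n) = \frac{9 \left(-6\right)^{n}}{8} + \frac{23 \cdot 2^{n}}{8}.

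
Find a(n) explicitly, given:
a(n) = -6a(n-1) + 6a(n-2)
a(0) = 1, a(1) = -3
Characteristic equation: x² + 6x - 6 = 0.
Discriminant Δ = (-6)² + 4·(6) = 60.
Roots r₁,₂ = (-6 ± √60)/2, so r₁ = -3 + \sqrt{15}, r₂ = - \sqrt{15} - 3.
General solution: a(n) = A·r₁^n + B·r₂^n.
From the initial conditions, A + B = 1 and r₁A + r₂B = -3.
Since r₁ - r₂ = √60: A = (-3 - (1)r₂)/√60 = \frac{1}{2}, and B = 1 - A = \frac{1}{2}.
So a(n) = \left(\frac{1}{2}\right)\left(-3 + \sqrt{15}\right)^n + \left(\frac{1}{2}\right)\left(- \sqrt{15} - 3\right)^n.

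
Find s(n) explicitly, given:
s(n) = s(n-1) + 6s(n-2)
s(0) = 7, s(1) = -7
Characteristic equation: x² - x - 6 = 0, which factors as (x - (3))(x - (-2)) = 0.
Roots r₁ = 3, r₂ = -2 (distinct).
General solution: s(n) = A·(3)^n + B·(-2)^n.
From s(0) = 7: A + B = 7.
From s(1) = -7: 3A - 2B = -7.
Solving: A = \frac{7}{5}, B = \frac{28}{5}.
So s(n) = \frac{28 \left(-2\right)^{n}}{5} + \frac{7 \cdot 3^{n}}{5}.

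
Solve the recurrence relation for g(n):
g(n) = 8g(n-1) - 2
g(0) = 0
First-order linear non-homogeneous.
Homogeneous solution: g_h(n) = A·(8)^n.
Try constant particular solution g_p = K: K = 8K - 2 ⇒ K = \frac{2}{7}.
General: g(n) = A·(8)^n + \frac{2}{7}.
Apply g(0) = 0: A + \frac{2}{7} = 0 ⇒ A = - \frac{2}{7}.
So g(n) = \frac{2}{7} - \frac{2 \cdot 8^{n}}{7}.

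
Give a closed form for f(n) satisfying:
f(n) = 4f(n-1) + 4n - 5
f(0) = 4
First-order linear with linear forcing.
Homogeneous solution: f_h(n) = A·(4)^n.
Try particular f_p(n) = pn + q. Substituting:
  pn + q = 4(p(n-1) + q) + 4n - 5.
Matching the n-coefficient: p = 4p + 4 ⇒ p = - \frac{4}{3}.
Matching constants: q = -4p + 4q - 5 ⇒ q = - \frac{1}{9}.
General: f(n) = A·(4)^n - \frac{4 n}{3} - \frac{1}{9}.
Apply f(0) = 4: A - \frac{1}{9} = 4 ⇒ A = \frac{37}{9}.
So f(n) = \frac{37 \cdot 4^{n}}{9} - \frac{4 n}{3} - \frac{1}{9}.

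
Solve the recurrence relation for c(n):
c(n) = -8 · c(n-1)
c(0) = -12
Pure geometric recurrence with ratio -8.
By induction c(n) = c(0) · (-8)^n = - 12 \left(-8\right)^{n}.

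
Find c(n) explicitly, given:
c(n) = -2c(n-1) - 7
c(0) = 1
First-order linear non-homogeneous.
Homogeneous solution: c_h(n) = A·(-2)^n.
Try constant particular solution c_p = K: K = -2K - 7 ⇒ K = - \frac{7}{3}.
General: c(n) = A·(-2)^n - \frac{7}{3}.
Apply c(0) = 1: A - \frac{7}{3} = 1 ⇒ A = \frac{10}{3}.
So c(n) = \frac{10 \left(-2\right)^{n}}{3} - \frac{7}{3}.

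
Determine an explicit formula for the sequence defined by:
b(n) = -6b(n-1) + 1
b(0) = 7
First-order linear non-homogeneous.
Homogeneous solution: b_h(n) = A·(-6)^n.
Try constant particular solution b_p = K: K = -6K + 1 ⇒ K = \frac{1}{7}.
General: b(n) = A·(-6)^n + \frac{1}{7}.
Apply b(0) = 7: A + \frac{1}{7} = 7 ⇒ A = \frac{48}{7}.
So b(n) = \frac{48 \left(-6\right)^{n}}{7} + \frac{1}{7}.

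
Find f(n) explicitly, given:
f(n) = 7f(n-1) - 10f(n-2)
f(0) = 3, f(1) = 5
Characteristic equation: x² - 7x + 10 = 0, which factors as (x - (5))(x - (2)) = 0.
Roots r₁ = 5, r₂ = 2 (distinct).
General solution: f(n) = A·(5)^n + B·(2)^n.
From f(0) = 3: A + B = 3.
From f(1) = 5: 5A + 2B = 5.
Solving: A = - \frac{1}{3}, B = \frac{10}{3}.
So f(n) = \frac{10 \cdot 2^{n}}{3} - \frac{5^{n}}{3}.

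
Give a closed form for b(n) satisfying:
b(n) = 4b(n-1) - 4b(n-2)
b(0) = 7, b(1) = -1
Characteristic equation: x² - 4x + 4 = 0, which is (x - (2))².
Repeated root r = 2.
General solution: b(n) = (A + Bn)·(2)^n.
From b(0) = 7: A = 7.
From b(1) = -1: (A + B)·(2) = -1 ⇒ B = - \frac{15}{2}.
So b(n) = \left(7 - \frac{15 n}{2}\right) \cdot (2)^n.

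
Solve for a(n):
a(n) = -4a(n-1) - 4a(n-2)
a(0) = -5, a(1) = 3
Characteristic equation: x² + 4x + 4 = 0, which is (x - (-2))².
Repeated root r = -2.
General solution: a(n) = (A + Bn)·(-2)^n.
From a(0) = -5: A = -5.
From a(1) = 3: (A + B)·(-2) = 3 ⇒ B = \frac{7}{2}.
So a(n) = \left(\frac{7 n}{2} - 5\right) \cdot (-2)^n.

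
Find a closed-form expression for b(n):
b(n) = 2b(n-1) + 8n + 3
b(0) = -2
First-order linear with linear forcing.
Homogeneous solution: b_h(n) = A·(2)^n.
Try particular b_p(n) = pn + q. Substituting:
  pn + q = 2(p(n-1) + q) + 8n + 3.
Matching the n-coefficient: p = 2p + 8 ⇒ p = -8.
Matching constants: q = -2p + 2q + 3 ⇒ q = -19.
General: b(n) = A·(2)^n - 8 n - 19.
Apply b(0) = -2: A - 19 = -2 ⇒ A = 17.
So b(n) = 17 \cdot 2^{n} - 8 n - 19.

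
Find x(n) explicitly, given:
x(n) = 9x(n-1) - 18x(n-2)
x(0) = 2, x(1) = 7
Characteristic equation: x² - 9x + 18 = 0, which factors as (x - (3))(x - (6)) = 0.
Roots r₁ = 3, r₂ = 6 (distinct).
General solution: x(n) = A·(3)^n + B·(6)^n.
From x(0) = 2: A + B = 2.
From x(1) = 7: 3A + 6B = 7.
Solving: A = \frac{5}{3}, B = \frac{1}{3}.
So x(n) = \frac{5 \cdot 3^{n}}{3} + \frac{6^{n}}{3}.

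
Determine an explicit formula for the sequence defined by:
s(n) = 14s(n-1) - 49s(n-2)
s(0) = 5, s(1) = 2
Characteristic equation: x² - 14x + 49 = 0, which is (x - (7))².
Repeated root r = 7.
General solution: s(n) = (A + Bn)·(7)^n.
From s(0) = 5: A = 5.
From s(1) = 2: (A + B)·(7) = 2 ⇒ B = - \frac{33}{7}.
So s(n) = \left(5 - \frac{33 n}{7}\right) \cdot (7)^n.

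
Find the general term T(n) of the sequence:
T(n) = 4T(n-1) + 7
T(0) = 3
First-order linear non-homogeneous.
Homogeneous solution: T_h(n) = A·(4)^n.
Try constant particular solution T_p = K: K = 4K + 7 ⇒ K = - \frac{7}{3}.
General: T(n) = A·(4)^n - \frac{7}{3}.
Apply T(0) = 3: A - \frac{7}{3} = 3 ⇒ A = \frac{16}{3}.
So T(n) = \frac{16 \cdot 4^{n}}{3} - \frac{7}{3}.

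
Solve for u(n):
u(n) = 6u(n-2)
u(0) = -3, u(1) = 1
Characteristic equation: x² - 6 = 0.
Discriminant Δ = (0)² + 4·(6) = 24.
Roots r₁,₂ = (0 ± √24)/2, so r₁ = \sqrt{6}, r₂ = - \sqrt{6}.
General solution: u(n) = A·r₁^n + B·r₂^n.
From the initial conditions, A + B = -3 and r₁A + r₂B = 1.
Since r₁ - r₂ = √24: A = (1 - (-3)r₂)/√24 = - \frac{3}{2} + \frac{\sqrt{6}}{12}, and B = -3 - A = - \frac{3}{2} - \frac{\sqrt{6}}{12}.
So u(n) = \left(- \frac{3}{2} + \frac{\sqrt{6}}{12}\right)\left(\sqrt{6}\right)^n + \left(- \frac{3}{2} - \frac{\sqrt{6}}{12}\right)\left(- \sqrt{6}\right)^n.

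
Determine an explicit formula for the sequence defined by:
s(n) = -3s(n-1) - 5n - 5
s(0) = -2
First-order linear with linear forcing.
Homogeneous solution: s_h(n) = A·(-3)^n.
Try particular s_p(n) = pn + q. Substituting:
  pn + q = -3(p(n-1) + q) - 5n - 5.
Matching the n-coefficient: p = -3p - 5 ⇒ p = - \frac{5}{4}.
Matching constants: q = 3p - 3q - 5 ⇒ q = - \frac{35}{16}.
General: s(n) = A·(-3)^n - \frac{5 n}{4} - \frac{35}{16}.
Apply s(0) = -2: A - \frac{35}{16} = -2 ⇒ A = \frac{3}{16}.
So s(n) = \frac{3 \left(-3\right)^{n}}{16} - \frac{5 n}{4} - \frac{35}{16}.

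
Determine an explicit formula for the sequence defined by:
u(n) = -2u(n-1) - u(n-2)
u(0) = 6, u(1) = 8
Characteristic equation: x² + 2x + 1 = 0, which is (x - (-1))².
Repeated root r = -1.
General solution: u(n) = (A + Bn)·(-1)^n.
From u(0) = 6: A = 6.
From u(1) = 8: (A + B)·(-1) = 8 ⇒ B = -14.
So u(n) = \left(6 - 14 n\right) \cdot (-1)^n.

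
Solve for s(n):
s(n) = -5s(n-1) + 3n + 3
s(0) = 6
First-order linear with linear forcing.
Homogeneous solution: s_h(n) = A·(-5)^n.
Try particular s_p(n) = pn + q. Substituting:
  pn + q = -5(p(n-1) + q) + 3n + 3.
Matching the n-coefficient: p = -5p + 3 ⇒ p = \frac{1}{2}.
Matching constants: q = 5p - 5q + 3 ⇒ q = \frac{11}{12}.
General: s(n) = A·(-5)^n + \frac{n}{2} + \frac{11}{12}.
Apply s(0) = 6: A + \frac{11}{12} = 6 ⇒ A = \frac{61}{12}.
So s(n) = \frac{61 \left(-5\right)^{n}}{12} + \frac{n}{2} + \frac{11}{12}.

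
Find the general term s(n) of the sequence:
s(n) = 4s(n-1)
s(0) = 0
This is a homogeneous first-order recurrence with ratio 4.
By induction s(n) = s(0) · (4)^n = 0.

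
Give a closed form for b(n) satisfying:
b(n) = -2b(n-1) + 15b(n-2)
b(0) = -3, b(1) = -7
Characteristic equation: x² + 2x - 15 = 0, which factors as (x - (3))(x - (-5)) = 0.
Roots r₁ = 3, r₂ = -5 (distinct).
General solution: b(n) = A·(3)^n + B·(-5)^n.
From b(0) = -3: A + B = -3.
From b(1) = -7: 3A - 5B = -7.
Solving: A = - \frac{11}{4}, B = - \frac{1}{4}.
So b(n) = - \frac{\left(-5\right)^{n}}{4} - \frac{11 \cdot 3^{n}}{4}.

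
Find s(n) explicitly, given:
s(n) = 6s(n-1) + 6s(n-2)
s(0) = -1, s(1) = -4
Characteristic equation: x² - 6x - 6 = 0.
Discriminant Δ = (6)² + 4·(6) = 60.
Roots r₁,₂ = (6 ± √60)/2, so r₁ = 3 + \sqrt{15}, r₂ = 3 - \sqrt{15}.
General solution: s(n) = A·r₁^n + B·r₂^n.
From the initial conditions, A + B = -1 and r₁A + r₂B = -4.
Since r₁ - r₂ = √60: A = (-4 - (-1)r₂)/√60 = - \frac{1}{2} - \frac{\sqrt{15}}{30}, and B = -1 - A = - \frac{1}{2} + \frac{\sqrt{15}}{30}.
So s(n) = \left(- \frac{1}{2} - \frac{\sqrt{15}}{30}\right)\left(3 + \sqrt{15}\right)^n + \left(- \frac{1}{2} + \frac{\sqrt{15}}{30}\right)\left(3 - \sqrt{15}\right)^n.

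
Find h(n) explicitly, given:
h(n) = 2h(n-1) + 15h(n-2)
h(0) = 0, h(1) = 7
Characteristic equation: x² - 2x - 15 = 0, which factors as (x - (-3))(x - (5)) = 0.
Roots r₁ = -3, r₂ = 5 (distinct).
General solution: h(n) = A·(-3)^n + B·(5)^n.
From h(0) = 0: A + B = 0.
From h(1) = 7: -3A + 5B = 7.
Solving: A = - \frac{7}{8}, B = \frac{7}{8}.
So h(n) = - \frac{7 \left(-3\right)^{n}}{8} + \frac{7 \cdot 5^{n}}{8}.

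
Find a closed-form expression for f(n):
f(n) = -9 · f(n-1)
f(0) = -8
Pure geometric recurrence with ratio -9.
By induction f(n) = f(0) · (-9)^n = - 8 \left(-9\right)^{n}.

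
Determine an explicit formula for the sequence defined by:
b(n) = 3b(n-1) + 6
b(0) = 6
First-order linear non-homogeneous.
Homogeneous solution: b_h(n) = A·(3)^n.
Try constant particular solution b_p = K: K = 3K + 6 ⇒ K = -3.
General: b(n) = A·(3)^n - 3.
Apply b(0) = 6: A - 3 = 6 ⇒ A = 9.
So b(n) = 9 \cdot 3^{n} - 3.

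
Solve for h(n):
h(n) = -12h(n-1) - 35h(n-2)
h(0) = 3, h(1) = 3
Characteristic equation: x² + 12x + 35 = 0, which factors as (x - (-5))(x - (-7)) = 0.
Roots r₁ = -5, r₂ = -7 (distinct).
General solution: h(n) = A·(-5)^n + B·(-7)^n.
From h(0) = 3: A + B = 3.
From h(1) = 3: -5A - 7B = 3.
Solving: A = 12, B = -9.
So h(n) = 12 \left(-5\right)^{n} - 9 \left(-7\right)^{n}.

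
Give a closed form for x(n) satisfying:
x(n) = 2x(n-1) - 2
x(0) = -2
First-order linear non-homogeneous.
Homogeneous solution: x_h(n) = A·(2)^n.
Try constant particular solution x_p = K: K = 2K - 2 ⇒ K = 2.
General: x(n) = A·(2)^n + 2.
Apply x(0) = -2: A + 2 = -2 ⇒ A = -4.
So x(n) = 2 - 4 \cdot 2^{n}.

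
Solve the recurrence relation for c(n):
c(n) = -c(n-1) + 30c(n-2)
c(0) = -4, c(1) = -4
Characteristic equation: x² + x - 30 = 0, which factors as (x - (5))(x - (-6)) = 0.
Roots r₁ = 5, r₂ = -6 (distinct).
General solution: c(n) = A·(5)^n + B·(-6)^n.
From c(0) = -4: A + B = -4.
From c(1) = -4: 5A - 6B = -4.
Solving: A = - \frac{28}{11}, B = - \frac{16}{11}.
So c(n) = - \frac{16 \left(-6\right)^{n}}{11} - \frac{28 \cdot 5^{n}}{11}.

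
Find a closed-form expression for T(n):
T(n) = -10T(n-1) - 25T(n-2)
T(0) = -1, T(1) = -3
Characteristic equation: x² + 10x + 25 = 0, which is (x - (-5))².
Repeated root r = -5.
General solution: T(n) = (A + Bn)·(-5)^n.
From T(0) = -1: A = -1.
From T(1) = -3: (A + B)·(-5) = -3 ⇒ B = \frac{8}{5}.
So T(n) = \left(\frac{8 n}{5} - 1\right) \cdot (-5)^n.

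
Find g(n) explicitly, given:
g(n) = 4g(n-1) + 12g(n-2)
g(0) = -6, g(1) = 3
Characteristic equation: x² - 4x - 12 = 0, which factors as (x - (6))(x - (-2)) = 0.
Roots r₁ = 6, r₂ = -2 (distinct).
General solution: g(n) = A·(6)^n + B·(-2)^n.
From g(0) = -6: A + B = -6.
From g(1) = 3: 6A - 2B = 3.
Solving: A = - \frac{9}{8}, B = - \frac{39}{8}.
So g(n) = - \frac{39 \left(-2\right)^{n}}{8} - \frac{9 \cdot 6^{n}}{8}.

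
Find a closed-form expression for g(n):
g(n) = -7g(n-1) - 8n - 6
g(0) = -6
First-order linear with linear forcing.
Homogeneous solution: g_h(n) = A·(-7)^n.
Try particular g_p(n) = pn + q. Substituting:
  pn + q = -7(p(n-1) + q) - 8n - 6.
Matching the n-coefficient: p = -7p - 8 ⇒ p = -1.
Matching constants: q = 7p - 7q - 6 ⇒ q = - \frac{13}{8}.
General: g(n) = A·(-7)^n - n - \frac{13}{8}.
Apply g(0) = -6: A - \frac{13}{8} = -6 ⇒ A = - \frac{35}{8}.
So g(n) = - \frac{35 \left(-7\right)^{n}}{8} - n - \frac{13}{8}.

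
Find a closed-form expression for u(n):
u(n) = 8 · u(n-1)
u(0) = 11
Pure geometric recurrence with ratio 8.
By induction u(n) = u(0) · (8)^n = 11 \cdot 8^{n}.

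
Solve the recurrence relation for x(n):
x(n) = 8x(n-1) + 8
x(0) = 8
First-order linear non-homogeneous.
Homogeneous solution: x_h(n) = A·(8)^n.
Try constant particular solution x_p = K: K = 8K + 8 ⇒ K = - \frac{8}{7}.
General: x(n) = A·(8)^n - \frac{8}{7}.
Apply x(0) = 8: A - \frac{8}{7} = 8 ⇒ A = \frac{64}{7}.
So x(n) = \frac{64 \cdot 8^{n}}{7} - \frac{8}{7}.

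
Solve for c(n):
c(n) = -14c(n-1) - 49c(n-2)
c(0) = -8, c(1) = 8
Characteristic equation: x² + 14x + 49 = 0, which is (x - (-7))².
Repeated root r = -7.
General solution: c(n) = (A + Bn)·(-7)^n.
From c(0) = -8: A = -8.
From c(1) = 8: (A + B)·(-7) = 8 ⇒ B = \frac{48}{7}.
So c(n) = \left(\frac{48 n}{7} - 8\right) \cdot (-7)^n.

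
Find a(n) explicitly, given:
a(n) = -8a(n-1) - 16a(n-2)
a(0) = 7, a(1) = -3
Characteristic equation: x² + 8x + 16 = 0, which is (x - (-4))².
Repeated root r = -4.
General solution: a(n) = (A + Bn)·(-4)^n.
From a(0) = 7: A = 7.
From a(1) = -3: (A + B)·(-4) = -3 ⇒ B = - \frac{25}{4}.
So a(n) = \left(7 - \frac{25 n}{4}\right) \cdot (-4)^n.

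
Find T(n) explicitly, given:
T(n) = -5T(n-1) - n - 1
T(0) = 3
First-order linear with linear forcing.
Homogeneous solution: T_h(n) = A·(-5)^n.
Try particular T_p(n) = pn + q. Substituting:
  pn + q = -5(p(n-1) + q) - n - 1.
Matching the n-coefficient: p = -5p - 1 ⇒ p = - \frac{1}{6}.
Matching constants: q = 5p - 5q - 1 ⇒ q = - \frac{11}{36}.
General: T(n) = A·(-5)^n - \frac{n}{6} - \frac{11}{36}.
Apply T(0) = 3: A - \frac{11}{36} = 3 ⇒ A = \frac{119}{36}.
So T(n) = \frac{119 \left(-5\right)^{n}}{36} - \frac{n}{6} - \frac{11}{36}.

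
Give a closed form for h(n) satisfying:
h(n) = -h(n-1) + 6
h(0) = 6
First-order linear non-homogeneous.
Homogeneous solution: h_h(n) = A·(-1)^n.
Try constant particular solution h_p = K: K = -K + 6 ⇒ K = 3.
General: h(n) = A·(-1)^n + 3.
Apply h(0) = 6: A + 3 = 6 ⇒ A = 3.
So h(n) = 3 \left(-1\right)^{n} + 3.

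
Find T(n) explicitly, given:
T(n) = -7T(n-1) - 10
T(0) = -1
First-order linear non-homogeneous.
Homogeneous solution: T_h(n) = A·(-7)^n.
Try constant particular solution T_p = K: K = -7K - 10 ⇒ K = - \frac{5}{4}.
General: T(n) = A·(-7)^n - \frac{5}{4}.
Apply T(0) = -1: A - \frac{5}{4} = -1 ⇒ A = \frac{1}{4}.
So T(n) = \frac{\left(-7\right)^{n}}{4} - \frac{5}{4}.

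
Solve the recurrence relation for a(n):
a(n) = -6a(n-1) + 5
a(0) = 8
First-order linear non-homogeneous.
Homogeneous solution: a_h(n) = A·(-6)^n.
Try constant particular solution a_p = K: K = -6K + 5 ⇒ K = \frac{5}{7}.
General: a(n) = A·(-6)^n + \frac{5}{7}.
Apply a(0) = 8: A + \frac{5}{7} = 8 ⇒ A = \frac{51}{7}.
So a(n) = \frac{51 \left(-6\right)^{n}}{7} + \frac{5}{7}.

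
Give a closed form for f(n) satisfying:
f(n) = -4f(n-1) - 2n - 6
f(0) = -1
First-order linear with linear forcing.
Homogeneous solution: f_h(n) = A·(-4)^n.
Try particular f_p(n) = pn + q. Substituting:
  pn + q = -4(p(n-1) + q) - 2n - 6.
Matching the n-coefficient: p = -4p - 2 ⇒ p = - \frac{2}{5}.
Matching constants: q = 4p - 4q - 6 ⇒ q = - \frac{38}{25}.
General: f(n) = A·(-4)^n - \frac{2 n}{5} - \frac{38}{25}.
Apply f(0) = -1: A - \frac{38}{25} = -1 ⇒ A = \frac{13}{25}.
So f(n) = \frac{13 \left(-4\right)^{n}}{25} - \frac{2 n}{5} - \frac{38}{25}.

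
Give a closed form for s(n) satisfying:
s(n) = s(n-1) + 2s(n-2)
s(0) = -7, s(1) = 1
Characteristic equation: x² - x - 2 = 0, which factors as (x - (2))(x - (-1)) = 0.
Roots r₁ = 2, r₂ = -1 (distinct).
General solution: s(n) = A·(2)^n + B·(-1)^n.
From s(0) = -7: A + B = -7.
From s(1) = 1: 2A - B = 1.
Solving: A = -2, B = -5.
So s(n) = - 5 \left(-1\right)^{n} - 2 \cdot 2^{n}.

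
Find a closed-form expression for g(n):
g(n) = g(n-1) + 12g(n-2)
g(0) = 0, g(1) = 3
Characteristic equation: x² - x - 12 = 0, which factors as (x - (4))(x - (-3)) = 0.
Roots r₁ = 4, r₂ = -3 (distinct).
General solution: g(n) = A·(4)^n + B·(-3)^n.
From g(0) = 0: A + B = 0.
From g(1) = 3: 4A - 3B = 3.
Solving: A = \frac{3}{7}, B = - \frac{3}{7}.
So g(n) = - \frac{3 \left(-3\right)^{n}}{7} + \frac{3 \cdot 4^{n}}{7}.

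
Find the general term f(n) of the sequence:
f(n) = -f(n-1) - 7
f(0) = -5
First-order linear non-homogeneous.
Homogeneous solution: f_h(n) = A·(-1)^n.
Try constant particular solution f_p = K: K = -K - 7 ⇒ K = - \frac{7}{2}.
General: f(n) = A·(-1)^n - \frac{7}{2}.
Apply f(0) = -5: A - \frac{7}{2} = -5 ⇒ A = - \frac{3}{2}.
So f(n) = - \frac{3 \left(-1\right)^{n}}{2} - \frac{7}{2}.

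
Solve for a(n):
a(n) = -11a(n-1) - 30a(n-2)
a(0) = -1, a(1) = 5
Characteristic equation: x² + 11x + 30 = 0, which factors as (x - (-5))(x - (-6)) = 0.
Roots r₁ = -5, r₂ = -6 (distinct).
General solution: a(n) = A·(-5)^n + B·(-6)^n.
From a(0) = -1: A + B = -1.
From a(1) = 5: -5A - 6B = 5.
Solving: A = -1, B = 0.
So a(n) = - \left(-5\right)^{n}.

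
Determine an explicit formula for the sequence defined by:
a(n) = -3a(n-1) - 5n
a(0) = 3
First-order linear with linear forcing.
Homogeneous solution: a_h(n) = A·(-3)^n.
Try particular a_p(n) = pn + q. Substituting:
  pn + q = -3(p(n-1) + q) - 5n.
Matching the n-coefficient: p = -3p - 5 ⇒ p = - \frac{5}{4}.
Matching constants: q = 3p - 3q ⇒ q = - \frac{15}{16}.
General: a(n) = A·(-3)^n - \frac{5 n}{4} - \frac{15}{16}.
Apply a(0) = 3: A - \frac{15}{16} = 3 ⇒ A = \frac{63}{16}.
So a(n) = \frac{63 \left(-3\right)^{n}}{16} - \frac{5 n}{4} - \frac{15}{16}.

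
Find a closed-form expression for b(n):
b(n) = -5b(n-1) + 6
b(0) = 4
First-order linear non-homogeneous.
Homogeneous solution: b_h(n) = A·(-5)^n.
Try constant particular solution b_p = K: K = -5K + 6 ⇒ K = 1.
General: b(n) = A·(-5)^n + 1.
Apply b(0) = 4: A + 1 = 4 ⇒ A = 3.
So b(n) = 3 \left(-5\right)^{n} + 1.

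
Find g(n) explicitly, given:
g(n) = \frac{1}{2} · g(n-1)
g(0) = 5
Pure geometric recurrence with ratio \frac{1}{2}.
By induction g(n) = g(0) · (\frac{1}{2})^n = 5 \cdot 2^{- n}.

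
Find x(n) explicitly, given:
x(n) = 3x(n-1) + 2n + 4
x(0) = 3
First-order linear with linear forcing.
Homogeneous solution: x_h(n) = A·(3)^n.
Try particular x_p(n) = pn + q. Substituting:
  pn + q = 3(p(n-1) + q) + 2n + 4.
Matching the n-coefficient: p = 3p + 2 ⇒ p = -1.
Matching constants: q = -3p + 3q + 4 ⇒ q = - \frac{7}{2}.
General: x(n) = A·(3)^n - n - \frac{7}{2}.
Apply x(0) = 3: A - \frac{7}{2} = 3 ⇒ A = \frac{13}{2}.
So x(n) = \frac{13 \cdot 3^{n}}{2} - n - \frac{7}{2}.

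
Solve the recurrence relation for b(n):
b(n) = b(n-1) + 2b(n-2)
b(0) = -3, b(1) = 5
Characteristic equation: x² - x - 2 = 0, which factors as (x - (-1))(x - (2)) = 0.
Roots r₁ = -1, r₂ = 2 (distinct).
General solution: b(n) = A·(-1)^n + B·(2)^n.
From b(0) = -3: A + B = -3.
From b(1) = 5: -A + 2B = 5.
Solving: A = - \frac{11}{3}, B = \frac{2}{3}.
So b(n) = - \frac{11 \left(-1\right)^{n}}{3} + \frac{2 \cdot 2^{n}}{3}.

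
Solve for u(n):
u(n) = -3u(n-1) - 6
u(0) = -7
First-order linear non-homogeneous.
Homogeneous solution: u_h(n) = A·(-3)^n.
Try constant particular solution u_p = K: K = -3K - 6 ⇒ K = - \frac{3}{2}.
General: u(n) = A·(-3)^n - \frac{3}{2}.
Apply u(0) = -7: A - \frac{3}{2} = -7 ⇒ A = - \frac{11}{2}.
So u(n) = - \frac{11 \left(-3\right)^{n}}{2} - \frac{3}{2}.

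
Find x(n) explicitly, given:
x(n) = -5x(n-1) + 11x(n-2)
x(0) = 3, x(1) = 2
Characteristic equation: x² + 5x - 11 = 0.
Discriminant Δ = (-5)² + 4·(11) = 69.
Roots r₁,₂ = (-5 ± √69)/2, so r₁ = - \frac{5}{2} + \frac{\sqrt{69}}{2}, r₂ = - \frac{\sqrt{69}}{2} - \frac{5}{2}.
General solution: x(n) = A·r₁^n + B·r₂^n.
From the initial conditions, A + B = 3 and r₁A + r₂B = 2.
Since r₁ - r₂ = √69: A = (2 - (3)r₂)/√69 = \frac{19 \sqrt{69}}{138} + \frac{3}{2}, and B = 3 - A = \frac{3}{2} - \frac{19 \sqrt{69}}{138}.
So x(n) = \left(\frac{19 \sqrt{69}}{138} + \frac{3}{2}\right)\left(- \frac{5}{2} + \frac{\sqrt{69}}{2}\right)^n + \left(\frac{3}{2} - \frac{19 \sqrt{69}}{138}\right)\left(- \frac{\sqrt{69}}{2} - \frac{5}{2}\right)^n.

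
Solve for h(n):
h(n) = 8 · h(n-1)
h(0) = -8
Pure geometric recurrence with ratio 8.
By induction h(n) = h(0) · (8)^n = - 8 \cdot 8^{n}.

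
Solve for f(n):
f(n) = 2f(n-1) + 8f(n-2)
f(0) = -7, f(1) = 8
Characteristic equation: x² - 2x - 8 = 0, which factors as (x - (4))(x - (-2)) = 0.
Roots r₁ = 4, r₂ = -2 (distinct).
General solution: f(n) = A·(4)^n + B·(-2)^n.
From f(0) = -7: A + B = -7.
From f(1) = 8: 4A - 2B = 8.
Solving: A = -1, B = -6.
So f(n) = - 6 \left(-2\right)^{n} - 4^{n}.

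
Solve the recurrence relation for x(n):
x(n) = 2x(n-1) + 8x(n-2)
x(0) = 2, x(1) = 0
Characteristic equation: x² - 2x - 8 = 0, which factors as (x - (-2))(x - (4)) = 0.
Roots r₁ = -2, r₂ = 4 (distinct).
General solution: x(n) = A·(-2)^n + B·(4)^n.
From x(0) = 2: A + B = 2.
From x(1) = 0: -2A + 4B = 0.
Solving: A = \frac{4}{3}, B = \frac{2}{3}.
So x(n) = \frac{4 \left(-2\right)^{n}}{3} + \frac{2 \cdot 4^{n}}{3}.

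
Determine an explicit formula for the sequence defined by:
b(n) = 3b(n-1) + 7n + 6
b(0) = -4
First-order linear with linear forcing.
Homogeneous solution: b_h(n) = A·(3)^n.
Try particular b_p(n) = pn + q. Substituting:
  pn + q = 3(p(n-1) + q) + 7n + 6.
Matching the n-coefficient: p = 3p + 7 ⇒ p = - \frac{7}{2}.
Matching constants: q = -3p + 3q + 6 ⇒ q = - \frac{33}{4}.
General: b(n) = A·(3)^n - \frac{7 n}{2} - \frac{33}{4}.
Apply b(0) = -4: A - \frac{33}{4} = -4 ⇒ A = \frac{17}{4}.
So b(n) = \frac{17 \cdot 3^{n}}{4} - \frac{7 n}{2} - \frac{33}{4}.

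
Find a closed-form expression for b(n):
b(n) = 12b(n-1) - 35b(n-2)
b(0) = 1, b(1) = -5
Characteristic equation: x² - 12x + 35 = 0, which factors as (x - (5))(x - (7)) = 0.
Roots r₁ = 5, r₂ = 7 (distinct).
General solution: b(n) = A·(5)^n + B·(7)^n.
From b(0) = 1: A + B = 1.
From b(1) = -5: 5A + 7B = -5.
Solving: A = 6, B = -5.
So b(n) = 6 \cdot 5^{n} - 5 \cdot 7^{n}.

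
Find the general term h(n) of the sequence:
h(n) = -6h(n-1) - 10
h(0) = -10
First-order linear non-homogeneous.
Homogeneous solution: h_h(n) = A·(-6)^n.
Try constant particular solution h_p = K: K = -6K - 10 ⇒ K = - \frac{10}{7}.
General: h(n) = A·(-6)^n - \frac{10}{7}.
Apply h(0) = -10: A - \frac{10}{7} = -10 ⇒ A = - \frac{60}{7}.
So h(n) = - \frac{60 \left(-6\right)^{n}}{7} - \frac{10}{7}.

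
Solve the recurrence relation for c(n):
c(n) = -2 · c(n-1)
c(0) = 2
Pure geometric recurrence with ratio -2.
By induction c(n) = c(0) · (-2)^n = 2 \left(-2\right)^{n}.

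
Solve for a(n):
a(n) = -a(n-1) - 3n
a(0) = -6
First-order linear with linear forcing.
Homogeneous solution: a_h(n) = A·(-1)^n.
Try particular a_p(n) = pn + q. Substituting:
  pn + q = -(p(n-1) + q) - 3n.
Matching the n-coefficient: p = -p - 3 ⇒ p = - \frac{3}{2}.
Matching constants: q = p - q ⇒ q = - \frac{3}{4}.
General: a(n) = A·(-1)^n - \frac{3 n}{2} - \frac{3}{4}.
Apply a(0) = -6: A - \frac{3}{4} = -6 ⇒ A = - \frac{21}{4}.
So a(n) = - \frac{21 \left(-1\right)^{n}}{4} - \frac{3 n}{2} - \frac{3}{4}.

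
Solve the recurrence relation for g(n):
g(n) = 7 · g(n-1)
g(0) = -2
Pure geometric recurrence with ratio 7.
By induction g(n) = g(0) · (7)^n = - 2 \cdot 7^{n}.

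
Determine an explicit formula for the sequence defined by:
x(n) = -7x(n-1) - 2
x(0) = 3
First-order linear non-homogeneous.
Homogeneous solution: x_h(n) = A·(-7)^n.
Try constant particular solution x_p = K: K = -7K - 2 ⇒ K = - \frac{1}{4}.
General: x(n) = A·(-7)^n - \frac{1}{4}.
Apply x(0) = 3: A - \frac{1}{4} = 3 ⇒ A = \frac{13}{4}.
So x(n) = \frac{13 \left(-7\right)^{n}}{4} - \frac{1}{4}.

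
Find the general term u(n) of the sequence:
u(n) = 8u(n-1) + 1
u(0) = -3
First-order linear non-homogeneous.
Homogeneous solution: u_h(n) = A·(8)^n.
Try constant particular solution u_p = K: K = 8K + 1 ⇒ K = - \frac{1}{7}.
General: u(n) = A·(8)^n - \frac{1}{7}.
Apply u(0) = -3: A - \frac{1}{7} = -3 ⇒ A = - \frac{20}{7}.
So u(n) = - \frac{20 \cdot 8^{n}}{7} - \frac{1}{7}.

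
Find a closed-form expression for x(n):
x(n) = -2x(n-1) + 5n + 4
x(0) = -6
First-order linear with linear forcing.
Homogeneous solution: x_h(n) = A·(-2)^n.
Try particular x_p(n) = pn + q. Substituting:
  pn + q = -2(p(n-1) + q) + 5n + 4.
Matching the n-coefficient: p = -2p + 5 ⇒ p = \frac{5}{3}.
Matching constants: q = 2p - 2q + 4 ⇒ q = \frac{22}{9}.
General: x(n) = A·(-2)^n + \frac{5 n}{3} + \frac{22}{9}.
Apply x(0) = -6: A + \frac{22}{9} = -6 ⇒ A = - \frac{76}{9}.
So x(n) = - \frac{76 \left(-2\right)^{n}}{9} + \frac{5 n}{3} + \frac{22}{9}.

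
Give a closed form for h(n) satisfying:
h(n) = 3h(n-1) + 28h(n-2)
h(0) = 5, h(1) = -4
Characteristic equation: x² - 3x - 28 = 0, which factors as (x - (-4))(x - (7)) = 0.
Roots r₁ = -4, r₂ = 7 (distinct).
General solution: h(n) = A·(-4)^n + B·(7)^n.
From h(0) = 5: A + B = 5.
From h(1) = -4: -4A + 7B = -4.
Solving: A = \frac{39}{11}, B = \frac{16}{11}.
So h(n) = \frac{39 \left(-4\right)^{n}}{11} + \frac{16 \cdot 7^{n}}{11}.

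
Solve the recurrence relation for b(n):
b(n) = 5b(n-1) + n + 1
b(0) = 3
First-order linear with linear forcing.
Homogeneous solution: b_h(n) = A·(5)^n.
Try particular b_p(n) = pn + q. Substituting:
  pn + q = 5(p(n-1) + q) + n + 1.
Matching the n-coefficient: p = 5p + 1 ⇒ p = - \frac{1}{4}.
Matching constants: q = -5p + 5q + 1 ⇒ q = - \frac{9}{16}.
General: b(n) = A·(5)^n - \frac{n}{4} - \frac{9}{16}.
Apply b(0) = 3: A - \frac{9}{16} = 3 ⇒ A = \frac{57}{16}.
So b(n) = \frac{57 \cdot 5^{n}}{16} - \frac{n}{4} - \frac{9}{16}.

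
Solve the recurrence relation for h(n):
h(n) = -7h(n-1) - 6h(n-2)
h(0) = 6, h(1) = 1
Characteristic equation: x² + 7x + 6 = 0, which factors as (x - (-6))(x - (-1)) = 0.
Roots r₁ = -6, r₂ = -1 (distinct).
General solution: h(n) = A·(-6)^n + B·(-1)^n.
From h(0) = 6: A + B = 6.
From h(1) = 1: -6A - B = 1.
Solving: A = - \frac{7}{5}, B = \frac{37}{5}.
So h(n) = \frac{37 \left(-1\right)^{n}}{5} - \frac{7 \left(-6\right)^{n}}{5}.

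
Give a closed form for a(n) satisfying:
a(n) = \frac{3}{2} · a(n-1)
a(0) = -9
Pure geometric recurrence with ratio \frac{3}{2}.
By induction a(n) = a(0) · (\frac{3}{2})^n = - 9 \left(\frac{3}{2}\right)^{n}.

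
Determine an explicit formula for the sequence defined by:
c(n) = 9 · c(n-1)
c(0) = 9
Pure geometric recurrence with ratio 9.
By induction c(n) = c(0) · (9)^n = 9 \cdot 9^{n}.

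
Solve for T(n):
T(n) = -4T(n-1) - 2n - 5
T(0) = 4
First-order linear with linear forcing.
Homogeneous solution: T_h(n) = A·(-4)^n.
Try particular T_p(n) = pn + q. Substituting:
  pn + q = -4(p(n-1) + q) - 2n - 5.
Matching the n-coefficient: p = -4p - 2 ⇒ p = - \frac{2}{5}.
Matching constants: q = 4p - 4q - 5 ⇒ q = - \frac{33}{25}.
General: T(n) = A·(-4)^n - \frac{2 n}{5} - \frac{33}{25}.
Apply T(0) = 4: A - \frac{33}{25} = 4 ⇒ A = \frac{133}{25}.
So T(n) = \frac{133 \left(-4\right)^{n}}{25} - \frac{2 n}{5} - \frac{33}{25}.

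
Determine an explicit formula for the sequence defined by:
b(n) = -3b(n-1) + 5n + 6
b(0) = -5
First-order linear with linear forcing.
Homogeneous solution: b_h(n) = A·(-3)^n.
Try particular b_p(n) = pn + q. Substituting:
  pn + q = -3(p(n-1) + q) + 5n + 6.
Matching the n-coefficient: p = -3p + 5 ⇒ p = \frac{5}{4}.
Matching constants: q = 3p - 3q + 6 ⇒ q = \frac{39}{16}.
General: b(n) = A·(-3)^n + \frac{5 n}{4} + \frac{39}{16}.
Apply b(0) = -5: A + \frac{39}{16} = -5 ⇒ A = - \frac{119}{16}.
So b(n) = - \frac{119 \left(-3\right)^{n}}{16} + \frac{5 n}{4} + \frac{39}{16}.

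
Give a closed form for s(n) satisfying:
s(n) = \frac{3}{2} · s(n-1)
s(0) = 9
Pure geometric recurrence with ratio \frac{3}{2}.
By induction s(n) = s(0) · (\frac{3}{2})^n = 9 \left(\frac{3}{2}\right)^{n}.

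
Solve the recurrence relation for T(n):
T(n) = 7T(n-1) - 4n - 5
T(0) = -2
First-order linear with linear forcing.
Homogeneous solution: T_h(n) = A·(7)^n.
Try particular T_p(n) = pn + q. Substituting:
  pn + q = 7(p(n-1) + q) - 4n - 5.
Matching the n-coefficient: p = 7p - 4 ⇒ p = \frac{2}{3}.
Matching constants: q = -7p + 7q - 5 ⇒ q = \frac{29}{18}.
General: T(n) = A·(7)^n + \frac{2 n}{3} + \frac{29}{18}.
Apply T(0) = -2: A + \frac{29}{18} = -2 ⇒ A = - \frac{65}{18}.
So T(n) = - \frac{65 \cdot 7^{n}}{18} + \frac{2 n}{3} + \frac{29}{18}.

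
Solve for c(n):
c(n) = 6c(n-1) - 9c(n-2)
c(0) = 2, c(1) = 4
Characteristic equation: x² - 6x + 9 = 0, which is (x - (3))².
Repeated root r = 3.
General solution: c(n) = (A + Bn)·(3)^n.
From c(0) = 2: A = 2.
From c(1) = 4: (A + B)·(3) = 4 ⇒ B = - \frac{2}{3}.
So c(n) = \left(2 - \frac{2 n}{3}\right) \cdot (3)^n.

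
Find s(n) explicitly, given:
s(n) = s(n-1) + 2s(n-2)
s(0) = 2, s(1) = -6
Characteristic equation: x² - x - 2 = 0, which factors as (x - (-1))(x - (2)) = 0.
Roots r₁ = -1, r₂ = 2 (distinct).
General solution: s(n) = A·(-1)^n + B·(2)^n.
From s(0) = 2: A + B = 2.
From s(1) = -6: -A + 2B = -6.
Solving: A = \frac{10}{3}, B = - \frac{4}{3}.
So s(n) = \frac{10 \left(-1\right)^{n}}{3} - \frac{4 \cdot 2^{n}}{3}.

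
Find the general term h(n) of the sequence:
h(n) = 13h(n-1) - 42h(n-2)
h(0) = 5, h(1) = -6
Characteristic equation: x² - 13x + 42 = 0, which factors as (x - (6))(x - (7)) = 0.
Roots r₁ = 6, r₂ = 7 (distinct).
General solution: h(n) = A·(6)^n + B·(7)^n.
From h(0) = 5: A + B = 5.
From h(1) = -6: 6A + 7B = -6.
Solving: A = 41, B = -36.
So h(n) = 41 \cdot 6^{n} - 36 \cdot 7^{n}.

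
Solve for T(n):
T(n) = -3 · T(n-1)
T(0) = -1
Pure geometric recurrence with ratio -3.
By induction T(n) = T(0) · (-3)^n = - \left(-3\right)^{n}.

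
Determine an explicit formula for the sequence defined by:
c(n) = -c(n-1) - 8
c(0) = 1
First-order linear non-homogeneous.
Homogeneous solution: c_h(n) = A·(-1)^n.
Try constant particular solution c_p = K: K = -K - 8 ⇒ K = -4.
General: c(n) = A·(-1)^n - 4.
Apply c(0) = 1: A - 4 = 1 ⇒ A = 5.
So c(n) = 5 \left(-1\right)^{n} - 4.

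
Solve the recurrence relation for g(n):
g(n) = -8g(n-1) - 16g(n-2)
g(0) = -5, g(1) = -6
Characteristic equation: x² + 8x + 16 = 0, which is (x - (-4))².
Repeated root r = -4.
General solution: g(n) = (A + Bn)·(-4)^n.
From g(0) = -5: A = -5.
From g(1) = -6: (A + B)·(-4) = -6 ⇒ B = \frac{13}{2}.
So g(n) = \left(\frac{13 n}{2} - 5\right) \cdot (-4)^n.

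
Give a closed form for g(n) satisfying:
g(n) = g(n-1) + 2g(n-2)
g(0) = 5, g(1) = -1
Characteristic equation: x² - x - 2 = 0, which factors as (x - (2))(x - (-1)) = 0.
Roots r₁ = 2, r₂ = -1 (distinct).
General solution: g(n) = A·(2)^n + B·(-1)^n.
From g(0) = 5: A + B = 5.
From g(1) = -1: 2A - B = -1.
Solving: A = \frac{4}{3}, B = \frac{11}{3}.
So g(n) = \frac{11 \left(-1\right)^{n}}{3} + \frac{4 \cdot 2^{n}}{3}.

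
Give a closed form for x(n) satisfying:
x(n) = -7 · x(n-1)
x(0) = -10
Pure geometric recurrence with ratio -7.
By induction x(n) = x(0) · (-7)^n = - 10 \left(-7\right)^{n}.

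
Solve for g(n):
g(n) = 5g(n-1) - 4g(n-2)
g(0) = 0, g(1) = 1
Characteristic equation: x² - 5x + 4 = 0, which factors as (x - (1))(x - (4)) = 0.
Roots r₁ = 1, r₂ = 4 (distinct).
General solution: g(n) = A·(1)^n + B·(4)^n.
From g(0) = 0: A + B = 0.
From g(1) = 1: A + 4B = 1.
Solving: A = - \frac{1}{3}, B = \frac{1}{3}.
So g(n) = \frac{4^{n}}{3} - \frac{1}{3}.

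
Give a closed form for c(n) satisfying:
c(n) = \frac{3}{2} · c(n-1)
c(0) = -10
Pure geometric recurrence with ratio \frac{3}{2}.
By induction c(n) = c(0) · (\frac{3}{2})^n = - 10 \left(\frac{3}{2}\right)^{n}.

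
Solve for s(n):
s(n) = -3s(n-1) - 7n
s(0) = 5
First-order linear with linear forcing.
Homogeneous solution: s_h(n) = A·(-3)^n.
Try particular s_p(n) = pn + q. Substituting:
  pn + q = -3(p(n-1) + q) - 7n.
Matching the n-coefficient: p = -3p - 7 ⇒ p = - \frac{7}{4}.
Matching constants: q = 3p - 3q ⇒ q = - \frac{21}{16}.
General: s(n) = A·(-3)^n - \frac{7 n}{4} - \frac{21}{16}.
Apply s(0) = 5: A - \frac{21}{16} = 5 ⇒ A = \frac{101}{16}.
So s(n) = \frac{101 \left(-3\right)^{n}}{16} - \frac{7 n}{4} - \frac{21}{16}.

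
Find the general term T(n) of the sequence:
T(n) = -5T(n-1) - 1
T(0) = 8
First-order linear non-homogeneous.
Homogeneous solution: T_h(n) = A·(-5)^n.
Try constant particular solution T_p = K: K = -5K - 1 ⇒ K = - \frac{1}{6}.
General: T(n) = A·(-5)^n - \frac{1}{6}.
Apply T(0) = 8: A - \frac{1}{6} = 8 ⇒ A = \frac{49}{6}.
So T(n) = \frac{49 \left(-5\right)^{n}}{6} - \frac{1}{6}.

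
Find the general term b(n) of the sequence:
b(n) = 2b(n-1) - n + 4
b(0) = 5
First-order linear with linear forcing.
Homogeneous solution: b_h(n) = A·(2)^n.
Try particular b_p(n) = pn + q. Substituting:
  pn + q = 2(p(n-1) + q) - n + 4.
Matching the n-coefficient: p = 2p - 1 ⇒ p = 1.
Matching constants: q = -2p + 2q + 4 ⇒ q = -2.
General: b(n) = A·(2)^n + n - 2.
Apply b(0) = 5: A - 2 = 5 ⇒ A = 7.
So b(n) = 7 \cdot 2^{n} + n - 2.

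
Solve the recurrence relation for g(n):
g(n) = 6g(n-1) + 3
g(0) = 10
First-order linear non-homogeneous.
Homogeneous solution: g_h(n) = A·(6)^n.
Try constant particular solution g_p = K: K = 6K + 3 ⇒ K = - \frac{3}{5}.
General: g(n) = A·(6)^n - \frac{3}{5}.
Apply g(0) = 10: A - \frac{3}{5} = 10 ⇒ A = \frac{53}{5}.
So g(n) = \frac{53 \cdot 6^{n}}{5} - \frac{3}{5}.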